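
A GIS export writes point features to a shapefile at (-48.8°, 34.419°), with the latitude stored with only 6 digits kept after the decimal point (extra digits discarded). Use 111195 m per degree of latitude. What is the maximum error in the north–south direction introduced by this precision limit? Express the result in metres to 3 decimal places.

0.111 metres

Truncating at 6 decimal places can drop up to a full unit in the last place, so the latitude may be off by as much as 1e-06°.
Along the meridian that is 1e-06° × 111195 m/° = 0.111195 m.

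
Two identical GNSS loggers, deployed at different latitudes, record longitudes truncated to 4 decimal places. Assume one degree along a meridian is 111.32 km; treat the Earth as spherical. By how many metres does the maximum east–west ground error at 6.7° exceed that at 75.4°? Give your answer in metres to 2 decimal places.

8.25 metres

Truncating at 4 decimal places can drop up to a full unit in the last place, so the longitude may be off by as much as 0.0001°.
Error at 6.7° = 0.0001° × 111320 × cos 6.7° ≈ 11.132 × 0.9932 = 11.056 m.
Error at 75.4° = 0.0001° × 111320 × cos 75.4° ≈ 11.132 × 0.2521 = 2.806 m.
Difference: 11.056 − 2.806 = 8.2499 m.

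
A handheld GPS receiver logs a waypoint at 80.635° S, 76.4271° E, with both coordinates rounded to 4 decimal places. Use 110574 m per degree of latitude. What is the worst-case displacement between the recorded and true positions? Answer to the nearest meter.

Rounding to 4 decimal places leaves each coordinate within ±5e-05° of the true value.
Latitude error → 5e-05 × 110574 = 5.5287 m along the meridian.
E–W at 80.635°: 5e-05° × 110574 × cos 80.635° = 5e-05 × 110574 × 0.1627 ≈ 0.899648 m.
Worst case both components are at the extreme and orthogonal: √(5.5287² + 0.899648²) ≈ 5.60142 m.

6 meters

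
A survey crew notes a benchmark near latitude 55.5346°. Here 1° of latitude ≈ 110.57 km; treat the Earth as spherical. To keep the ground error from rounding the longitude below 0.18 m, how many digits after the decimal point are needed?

6

At 55.5346° one degree of longitude covers 110570 × cos 55.5346° ≈ 110570 × 0.5659 ≈ 62572.5 m.
N decimal places → at most half a unit in the last place, 0.5 × 10⁻ᴺ° = 62572.5/2 × 10⁻ᴺ m.
Need 0.5 × 62572.5 × 10⁻ᴺ ≤ 0.18 → 10⁻ᴺ ≤ 5.753e-06, so N ≥ 5.24.
So 6 decimal places suffice (0.0313 m); 5 would allow up to 0.313 m.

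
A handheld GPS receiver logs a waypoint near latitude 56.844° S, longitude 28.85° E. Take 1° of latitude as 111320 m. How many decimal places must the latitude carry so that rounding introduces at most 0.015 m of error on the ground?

7 decimal places

One degree of latitude covers 111320 m.
Rounding to N decimal places gives at most 0.5 × 10⁻ᴺ degrees of error, i.e. 0.5 × 10⁻ᴺ × 111320 m.
Need 0.5 × 111320 × 10⁻ᴺ ≤ 0.015 → 10⁻ᴺ ≤ 2.695e-07, so N ≥ 6.57.
N = 6 would give 0.0557 m (too coarse); N = 7 gives 0.00557 m ≤ 0.015 m.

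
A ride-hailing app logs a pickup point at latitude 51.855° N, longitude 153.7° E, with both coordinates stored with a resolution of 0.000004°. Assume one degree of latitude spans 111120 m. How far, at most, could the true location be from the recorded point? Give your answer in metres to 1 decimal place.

0.3 metres

With a 0.000004° grid the true value lies within half a step, ±0.000004°/2 = ±2e-06°, of the stored one.
Latitude error → 2e-06 × 111120 = 0.22224 m along the meridian.
Longitude error → 2e-06 × 111120 × cos 51.855° = 2e-06 × 111120 × 0.6177 ≈ 0.137267 m.
Worst case both components are at the extreme and orthogonal: √(0.22224² + 0.137267²) ≈ 0.261214 m.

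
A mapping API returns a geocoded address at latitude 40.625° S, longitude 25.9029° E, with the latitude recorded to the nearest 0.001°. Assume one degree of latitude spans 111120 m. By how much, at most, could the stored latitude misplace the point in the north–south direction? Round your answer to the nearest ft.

Rounding to 3 decimal places leaves the latitude within ±0.0005° of the true value.
So the N–S error is at most 0.0005 × 111120 = 55.56 m.
In feet: 55.56 m ÷ 0.3048 ≈ 182.28 ft.

182 ft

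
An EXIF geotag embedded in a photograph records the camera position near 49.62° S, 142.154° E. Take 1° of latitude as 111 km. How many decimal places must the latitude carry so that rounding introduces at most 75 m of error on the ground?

One degree of latitude covers 111000 m.
Rounding to N decimal places gives at most 0.5 × 10⁻ᴺ degrees of error, i.e. 0.5 × 10⁻ᴺ × 111000 m.
Setting 55500 × 10⁻ᴺ ≤ 75 gives 10ᴺ ≥ 740, i.e. N ≥ 2.87.
N = 2 would give 555 m (too coarse); N = 3 gives 55.5 m ≤ 75 m.

3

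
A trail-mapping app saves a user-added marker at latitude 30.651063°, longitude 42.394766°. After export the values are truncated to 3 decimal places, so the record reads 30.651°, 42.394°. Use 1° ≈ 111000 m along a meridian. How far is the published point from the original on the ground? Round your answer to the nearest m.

Δlat = 30.651063 − 30.651 = +0.000063°; Δlon = 42.394766 − 42.394 = +0.000766°.
North–south shift: 0.000063 × 111000 = 6.993 m.
E–W at 30.651°: 0.000766° × 111000 × cos 30.651° = 0.000766 × 111000 × 0.8603 ≈ 73.1469 m.
Hypotenuse of the two orthogonal shifts: √(6.993² + 73.1469²) = 73.4804 m.

73 m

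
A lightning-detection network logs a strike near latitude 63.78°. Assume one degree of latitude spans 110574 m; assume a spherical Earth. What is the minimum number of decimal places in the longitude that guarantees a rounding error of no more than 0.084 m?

At 63.78° one degree of longitude covers 110574 × cos 63.78° ≈ 110574 × 0.4418 ≈ 48853.7 m.
With N decimal places the half-ulp bound is 0.5·10⁻ᴺ°, or 0.5·10⁻ᴺ × 48853.7 m on the ground.
Setting 24426.8 × 10⁻ᴺ ≤ 0.084 gives 10ᴺ ≥ 2.908e+05, i.e. N ≥ 5.46.
N = 5 would give 0.244 m (too coarse); N = 6 gives 0.0244 m ≤ 0.084 m.

6 decimal places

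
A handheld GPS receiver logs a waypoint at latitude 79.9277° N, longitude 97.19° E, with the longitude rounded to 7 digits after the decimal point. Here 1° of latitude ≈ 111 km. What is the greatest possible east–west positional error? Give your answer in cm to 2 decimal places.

0.10 cm

Rounding to 7 decimal places leaves the longitude within ±5e-08° of the true value.
At latitude 79.9277° a degree of longitude spans 111000 m × cos 79.9277° = 111000 × 0.1749 ≈ 19412.9 m.
East–west error: 5e-08° × 19412.9 m/° ≈ 0.000970644 m.
That is 0.000970644 m = 0.097064 cm.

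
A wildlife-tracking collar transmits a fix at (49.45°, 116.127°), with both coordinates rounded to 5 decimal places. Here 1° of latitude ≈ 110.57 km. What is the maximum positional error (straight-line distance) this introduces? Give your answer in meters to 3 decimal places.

0.659 meters

Rounding to 5 decimal places leaves each coordinate within ±5e-06° of the true value.
N–S: 5e-06° × 110570 m/° = 0.55285 m.
East–west component at 49.45°: 5e-06° × 110570 × cos 49.45° ≈ 5e-06 × 71882.8 ≈ 0.359414 m.
The two errors are perpendicular, so the maximum displacement is √(0.55285² + 0.359414²) ≈ 0.65941 m.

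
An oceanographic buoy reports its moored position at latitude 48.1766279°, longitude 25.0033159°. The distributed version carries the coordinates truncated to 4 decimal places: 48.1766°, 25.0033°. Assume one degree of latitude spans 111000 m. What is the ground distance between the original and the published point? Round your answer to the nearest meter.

The latitude changed by +0.0000279° and the longitude by +0.0000159°.
North–south shift: 0.0000279 × 111000 = 3.0969 m.
East–west at this latitude: 0.0000159° × 111000 × cos 48.1766° ≈ 0.0000159 × 74018.9 = 1.1769 m.
Distance: √(3.0969² + 1.1769²) ≈ 3.31299 m.

3 meters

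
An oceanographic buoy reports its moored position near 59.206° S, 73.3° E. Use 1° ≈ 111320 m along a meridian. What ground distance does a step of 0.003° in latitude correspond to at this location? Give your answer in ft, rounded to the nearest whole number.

Along a meridian 0.003° is 0.003 × 111320 = 333.96 m.
In feet: 333.96 m ÷ 0.3048 ≈ 1095.7 ft.

1096 ft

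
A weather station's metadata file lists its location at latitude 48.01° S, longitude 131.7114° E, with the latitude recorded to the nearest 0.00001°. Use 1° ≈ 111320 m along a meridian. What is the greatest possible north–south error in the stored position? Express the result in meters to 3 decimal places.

0.557 meters

Rounding to 5 decimal places leaves the latitude within ±5e-06° of the true value.
So the N–S error is at most 5e-06 × 111320 = 0.5566 m.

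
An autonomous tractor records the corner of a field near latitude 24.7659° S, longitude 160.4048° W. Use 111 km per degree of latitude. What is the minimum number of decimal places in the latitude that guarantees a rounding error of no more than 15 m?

One degree of latitude covers 111000 m.
Rounding to N decimal places gives at most 0.5 × 10⁻ᴺ degrees of error, i.e. 0.5 × 10⁻ᴺ × 111000 m.
Setting 55500 × 10⁻ᴺ ≤ 15 gives 10ᴺ ≥ 3700, i.e. N ≥ 3.57.
So 4 decimal places suffice (5.55 m); 3 would allow up to 55.5 m.

4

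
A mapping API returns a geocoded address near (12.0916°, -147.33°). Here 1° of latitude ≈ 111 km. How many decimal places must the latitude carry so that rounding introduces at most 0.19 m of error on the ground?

6

One degree of latitude covers 111000 m.
With N decimal places the half-ulp bound is 0.5·10⁻ᴺ°, or 0.5·10⁻ᴺ × 111000 m on the ground.
Need 0.5 × 111000 × 10⁻ᴺ ≤ 0.19 → 10⁻ᴺ ≤ 3.423e-06, so N ≥ 5.47.
So 6 decimal places suffice (0.0555 m); 5 would allow up to 0.555 m.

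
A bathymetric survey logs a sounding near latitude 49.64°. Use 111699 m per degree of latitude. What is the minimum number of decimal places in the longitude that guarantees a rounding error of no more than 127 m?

3 decimal places

At 49.64° one degree of longitude covers 111699 × cos 49.64° ≈ 111699 × 0.6476 ≈ 72334.9 m.
Rounding to N decimal places gives at most 0.5 × 10⁻ᴺ degrees of error, i.e. 0.5 × 10⁻ᴺ × 72334.9 m.
Need 0.5 × 72334.9 × 10⁻ᴺ ≤ 127 → 10⁻ᴺ ≤ 3.511e-03, so N ≥ 2.45.
So 3 decimal places suffice (36.2 m); 2 would allow up to 362 m.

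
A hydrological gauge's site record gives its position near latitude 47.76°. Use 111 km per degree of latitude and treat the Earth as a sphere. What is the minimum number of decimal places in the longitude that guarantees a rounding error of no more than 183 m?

3 decimal places

At 47.76° one degree of longitude covers 111000 × cos 47.76° ≈ 111000 × 0.6722 ≈ 74618.4 m.
N decimal places → at most half a unit in the last place, 0.5 × 10⁻ᴺ° = 74618.4/2 × 10⁻ᴺ m.
Need 0.5 × 74618.4 × 10⁻ᴺ ≤ 183 → 10⁻ᴺ ≤ 4.905e-03, so N ≥ 2.31.
At 2 places the error can reach 373 m, but 3 places keeps it to 37.3 m.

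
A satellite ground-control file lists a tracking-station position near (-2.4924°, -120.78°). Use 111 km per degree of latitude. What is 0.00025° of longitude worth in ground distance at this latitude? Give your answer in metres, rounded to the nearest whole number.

28 metres

At 2.4924° a degree of longitude is 111000 × cos 2.4924° ≈ 110895 m, so 0.00025° corresponds to 27.7237 m.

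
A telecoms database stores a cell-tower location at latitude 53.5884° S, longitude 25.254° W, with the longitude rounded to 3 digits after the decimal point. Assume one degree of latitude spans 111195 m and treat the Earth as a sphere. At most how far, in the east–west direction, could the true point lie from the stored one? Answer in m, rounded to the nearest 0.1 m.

33.0 m

Rounding to 3 decimal places leaves the longitude within ±0.0005° of the true value.
Parallels shrink by cos φ, so at 53.5884° a degree of longitude is 111195 × 0.5936 ≈ 66003.3 m.
Maximum E–W displacement: 0.0005 × 66003.3 = 33.0017 m.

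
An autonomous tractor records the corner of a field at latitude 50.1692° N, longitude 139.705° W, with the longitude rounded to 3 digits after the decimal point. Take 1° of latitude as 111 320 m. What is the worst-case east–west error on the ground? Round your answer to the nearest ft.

Rounding to 3 decimal places leaves the longitude within ±0.0005° of the true value.
At latitude 50.1692° a degree of longitude spans 111320 m × cos 50.1692° = 111320 × 0.6405 ≈ 71303 m.
East–west error: 0.0005° × 71303 m/° ≈ 35.6515 m.
Converting: 35.6515 m × 3.2808 ft/m ≈ 116.97 ft.

117 ft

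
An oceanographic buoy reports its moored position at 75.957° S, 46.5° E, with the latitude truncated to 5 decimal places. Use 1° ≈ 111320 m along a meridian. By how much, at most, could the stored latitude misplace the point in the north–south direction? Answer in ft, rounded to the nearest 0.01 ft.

3.65 ft

Truncating at 5 decimal places can drop up to a full unit in the last place, so the latitude may be off by as much as 1e-05°.
North–south distance: 1e-05° × 111320 m/° = 1.1132 m.
Converting: 1.1132 m × 3.2808 ft/m ≈ 3.6522 ft.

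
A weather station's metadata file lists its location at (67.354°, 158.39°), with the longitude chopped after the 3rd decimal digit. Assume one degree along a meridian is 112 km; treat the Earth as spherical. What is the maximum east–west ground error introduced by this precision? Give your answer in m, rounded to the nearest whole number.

43 m

Truncating at 3 decimal places can drop up to a full unit in the last place, so the longitude may be off by as much as 0.001°.
At latitude 67.354° a degree of longitude spans 112000 m × cos 67.354° = 112000 × 0.3850 ≈ 43124.1 m.
East–west error: 0.001° × 43124.1 m/° ≈ 43.1241 m.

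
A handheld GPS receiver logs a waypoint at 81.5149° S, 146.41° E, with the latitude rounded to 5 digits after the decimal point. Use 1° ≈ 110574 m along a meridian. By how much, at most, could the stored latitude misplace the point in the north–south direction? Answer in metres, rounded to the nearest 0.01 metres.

Rounding to 5 decimal places leaves the latitude within ±5e-06° of the true value.
North–south distance: 5e-06° × 110574 m/° = 0.55287 m.

0.55 metres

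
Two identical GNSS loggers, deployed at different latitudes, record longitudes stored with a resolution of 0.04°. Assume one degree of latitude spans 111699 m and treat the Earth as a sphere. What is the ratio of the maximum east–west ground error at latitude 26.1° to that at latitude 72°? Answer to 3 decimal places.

With a 0.04° grid the true value lies within half a step, ±0.04°/2 = ±0.02°, of the stored one.
At 26.1°: 0.02° × 111699 × cos 26.1° = 0.02 × 111699 × 0.8980 ≈ 2006.2 m.
Error at 72° = 0.02° × 111699 × cos 72° ≈ 2234 × 0.3090 = 690.34 m.
Ratio: 2006.2 / 690.34 = cos 26.1° / cos 72° ≈ 2.9061.

2.906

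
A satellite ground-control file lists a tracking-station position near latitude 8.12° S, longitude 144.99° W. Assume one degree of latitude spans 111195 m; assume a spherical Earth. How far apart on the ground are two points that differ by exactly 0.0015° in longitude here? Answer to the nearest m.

0.0015° of longitude at 8.12° is 0.0015 × 111195 × cos 8.12° ≈ 0.0015 × 110080 = 165.12 m.

165 m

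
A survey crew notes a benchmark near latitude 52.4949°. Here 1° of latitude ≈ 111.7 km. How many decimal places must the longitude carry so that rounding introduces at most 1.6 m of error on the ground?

At 52.4949° one degree of longitude covers 111700 × cos 52.4949° ≈ 111700 × 0.6088 ≈ 68006.5 m.
With N decimal places the half-ulp bound is 0.5·10⁻ᴺ°, or 0.5·10⁻ᴺ × 68006.5 m on the ground.
Need 0.5 × 68006.5 × 10⁻ᴺ ≤ 1.6 → 10⁻ᴺ ≤ 4.705e-05, so N ≥ 4.33.
N = 4 would give 3.4 m (too coarse); N = 5 gives 0.34 m ≤ 1.6 m.

5 decimal places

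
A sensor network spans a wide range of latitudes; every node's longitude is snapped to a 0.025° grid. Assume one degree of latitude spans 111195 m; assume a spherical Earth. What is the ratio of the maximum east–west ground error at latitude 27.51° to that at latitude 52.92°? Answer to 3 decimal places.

1.471

With a 0.025° grid the true value lies within half a step, ±0.025°/2 = ±0.0125°, of the stored one.
Error at 27.51° = 0.0125° × 111195 × cos 27.51° ≈ 1389.9 × 0.8869 = 1232.8 m.
Error at 52.92° = 0.0125° × 111195 × cos 52.92° ≈ 1389.9 × 0.6029 = 838.03 m.
Ratio: 1232.8 / 838.03 = cos 27.51° / cos 52.92° ≈ 1.4710.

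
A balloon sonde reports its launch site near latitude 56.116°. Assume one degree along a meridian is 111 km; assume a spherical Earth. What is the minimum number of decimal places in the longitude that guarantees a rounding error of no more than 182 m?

3 decimal places

At 56.116° one degree of longitude covers 111000 × cos 56.116° ≈ 111000 × 0.5575 ≈ 61884 m.
N decimal places → at most half a unit in the last place, 0.5 × 10⁻ᴺ° = 61884/2 × 10⁻ᴺ m.
Need 0.5 × 61884 × 10⁻ᴺ ≤ 182 → 10⁻ᴺ ≤ 5.882e-03, so N ≥ 2.23.
N = 2 would give 309 m (too coarse); N = 3 gives 30.9 m ≤ 182 m.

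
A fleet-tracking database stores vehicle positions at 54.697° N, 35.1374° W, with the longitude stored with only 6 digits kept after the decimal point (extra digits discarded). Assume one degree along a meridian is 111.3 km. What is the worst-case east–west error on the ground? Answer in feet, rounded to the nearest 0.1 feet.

0.2 feet

Truncating at 6 decimal places can drop up to a full unit in the last place, so the longitude may be off by as much as 1e-06°.
At latitude 54.697° a degree of longitude spans 111300 m × cos 54.697° = 111300 × 0.5779 ≈ 64320.3 m.
So at most 1e-06° × 64320.3 ≈ 0.0643203 m east–west.
In feet: 0.0643203 m ÷ 0.3048 ≈ 0.21102 ft.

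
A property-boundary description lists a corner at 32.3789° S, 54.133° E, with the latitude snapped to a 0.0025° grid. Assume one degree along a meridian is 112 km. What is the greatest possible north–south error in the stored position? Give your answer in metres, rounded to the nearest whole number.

140 metres

With a 0.0025° grid the true value lies within half a step, ±0.0025°/2 = ±0.00125°, of the stored one.
So the N–S error is at most 0.00125 × 112000 = 140 m.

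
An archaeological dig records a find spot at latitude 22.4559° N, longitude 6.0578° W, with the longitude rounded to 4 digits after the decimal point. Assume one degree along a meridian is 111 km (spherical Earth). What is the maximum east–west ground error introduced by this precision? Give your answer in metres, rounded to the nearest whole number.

Rounding to 4 decimal places leaves the longitude within ±5e-05° of the true value.
Parallels shrink by cos φ, so at 22.4559° a degree of longitude is 111000 × 0.9242 ≈ 102583 m.
East–west error: 5e-05° × 102583 m/° ≈ 5.12916 m.

5 metres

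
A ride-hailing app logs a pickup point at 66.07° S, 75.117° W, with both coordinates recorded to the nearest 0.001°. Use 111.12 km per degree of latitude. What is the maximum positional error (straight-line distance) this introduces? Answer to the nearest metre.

Rounding to 3 decimal places leaves each coordinate within ±0.0005° of the true value.
N–S: 0.0005° × 111120 m/° = 55.56 m.
East–west component at 66.07°: 0.0005° × 111120 × cos 66.07° ≈ 0.0005 × 45072.5 ≈ 22.5363 m.
Worst case both components are at the extreme and orthogonal: √(55.56² + 22.5363²) ≈ 59.9566 m.

60 metres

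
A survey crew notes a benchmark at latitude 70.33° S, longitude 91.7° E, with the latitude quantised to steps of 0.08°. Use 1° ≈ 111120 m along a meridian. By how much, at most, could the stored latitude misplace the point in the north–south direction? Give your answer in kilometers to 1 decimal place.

4.4 kilometers

With a 0.08° grid the true value lies within half a step, ±0.08°/2 = ±0.04°, of the stored one.
North–south distance: 0.04° × 111120 m/° = 4444.8 m.
That is 4444.8 m = 4.4448 km.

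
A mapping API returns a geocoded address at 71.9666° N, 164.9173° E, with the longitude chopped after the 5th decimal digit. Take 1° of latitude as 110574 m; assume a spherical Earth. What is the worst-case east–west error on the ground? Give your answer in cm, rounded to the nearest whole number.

Truncating at 5 decimal places can drop up to a full unit in the last place, so the longitude may be off by as much as 1e-05°.
At latitude 71.9666° a degree of longitude spans 110574 m × cos 71.9666° = 110574 × 0.3096 ≈ 34230.5 m.
Maximum E–W displacement: 1e-05 × 34230.5 = 0.342305 m.
That is 0.342305 m = 34.231 cm.

34 cm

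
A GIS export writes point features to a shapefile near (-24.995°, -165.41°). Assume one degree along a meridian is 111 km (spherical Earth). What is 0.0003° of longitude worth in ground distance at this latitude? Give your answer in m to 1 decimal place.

30.2 m

At 24.995° a degree of longitude is 111000 × cos 24.995° ≈ 100604 m, so 0.0003° corresponds to 30.1813 m.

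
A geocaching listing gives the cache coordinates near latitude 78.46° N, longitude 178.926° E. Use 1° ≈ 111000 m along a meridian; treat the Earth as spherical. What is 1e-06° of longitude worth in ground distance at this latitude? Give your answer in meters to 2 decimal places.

One degree of longitude here spans 111000 × cos 78.46° = 111000 × 0.2001 ≈ 22205.8 m; 1e-06° of that is 0.0222058 m.

0.02 meters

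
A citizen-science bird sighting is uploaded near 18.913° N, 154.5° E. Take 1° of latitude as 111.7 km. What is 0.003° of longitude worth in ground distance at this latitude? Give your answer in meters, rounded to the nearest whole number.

At 18.913° a degree of longitude is 111700 × cos 18.913° ≈ 105670 m, so 0.003° corresponds to 317.009 m.

317 meters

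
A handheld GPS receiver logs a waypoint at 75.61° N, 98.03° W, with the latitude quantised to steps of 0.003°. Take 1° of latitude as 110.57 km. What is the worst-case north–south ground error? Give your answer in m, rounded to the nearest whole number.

With a 0.003° grid the true value lies within half a step, ±0.003°/2 = ±0.0015°, of the stored one.
Along the meridian that is 0.0015° × 110570 m/° = 165.855 m.

166 m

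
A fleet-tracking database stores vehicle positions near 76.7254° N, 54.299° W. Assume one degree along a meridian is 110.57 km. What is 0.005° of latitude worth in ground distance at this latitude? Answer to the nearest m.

Along a meridian 0.005° is 0.005 × 110570 = 552.85 m.

553 m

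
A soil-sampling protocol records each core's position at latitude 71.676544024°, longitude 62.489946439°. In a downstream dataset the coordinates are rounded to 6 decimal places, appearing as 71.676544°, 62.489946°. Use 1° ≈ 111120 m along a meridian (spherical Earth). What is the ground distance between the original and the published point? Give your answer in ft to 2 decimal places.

Δlat = 71.676544024 − 71.676544 = +0.000000024°; Δlon = 62.489946439 − 62.489946 = +0.000000439°.
N–S: 0.000000024° × 111120 m/° = 0.00266688 m.
East–west at this latitude: 0.000000439° × 111120 × cos 71.6765° ≈ 0.000000439 × 34934 = 0.015336 m.
Combined displacement = (0.00266688² + 0.015336²)^½ ≈ 0.0155662 m.
Converting: 0.0155662 m × 3.2808 ft/m ≈ 0.05107 ft.

0.05 ft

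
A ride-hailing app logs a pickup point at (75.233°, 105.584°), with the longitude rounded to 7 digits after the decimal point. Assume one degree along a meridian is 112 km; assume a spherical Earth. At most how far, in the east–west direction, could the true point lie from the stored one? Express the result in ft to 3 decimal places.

0.005 ft

Rounding to 7 decimal places leaves the longitude within ±5e-08° of the true value.
At latitude 75.233° a degree of longitude spans 112000 m × cos 75.233° = 112000 × 0.2549 ≈ 28547.6 m.
So at most 5e-08° × 28547.6 ≈ 0.00142738 m east–west.
In feet: 0.00142738 m ÷ 0.3048 ≈ 0.004683 ft.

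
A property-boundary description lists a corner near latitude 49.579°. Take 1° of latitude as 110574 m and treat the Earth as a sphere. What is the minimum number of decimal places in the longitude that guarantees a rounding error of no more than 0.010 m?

At 49.579° one degree of longitude covers 110574 × cos 49.579° ≈ 110574 × 0.6484 ≈ 71696.1 m.
N decimal places → at most half a unit in the last place, 0.5 × 10⁻ᴺ° = 71696.1/2 × 10⁻ᴺ m.
Setting 35848 × 10⁻ᴺ ≤ 0.010 gives 10ᴺ ≥ 3.585e+06, i.e. N ≥ 6.55.
So 7 decimal places suffice (0.00358 m); 6 would allow up to 0.0358 m.

7 decimal places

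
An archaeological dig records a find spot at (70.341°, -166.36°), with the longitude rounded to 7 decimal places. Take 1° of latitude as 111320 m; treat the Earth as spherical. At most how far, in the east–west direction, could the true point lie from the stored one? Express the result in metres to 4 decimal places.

0.0019 metres

Rounding to 7 decimal places leaves the longitude within ±5e-08° of the true value.
At latitude 70.341° a degree of longitude spans 111320 m × cos 70.341° = 111320 × 0.3364 ≈ 37450.4 m.
Maximum E–W displacement: 5e-08 × 37450.4 = 0.00187252 m.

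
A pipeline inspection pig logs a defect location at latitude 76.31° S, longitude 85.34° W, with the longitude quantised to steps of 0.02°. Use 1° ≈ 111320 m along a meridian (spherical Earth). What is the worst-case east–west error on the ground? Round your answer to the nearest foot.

864 feet

With a 0.02° grid the true value lies within half a step, ±0.02°/2 = ±0.01°, of the stored one.
Parallels shrink by cos φ, so at 76.31° a degree of longitude is 111320 × 0.2367 ≈ 26345.9 m.
East–west error: 0.01° × 26345.9 m/° ≈ 263.459 m.
In feet: 263.459 m ÷ 0.3048 ≈ 864.37 ft.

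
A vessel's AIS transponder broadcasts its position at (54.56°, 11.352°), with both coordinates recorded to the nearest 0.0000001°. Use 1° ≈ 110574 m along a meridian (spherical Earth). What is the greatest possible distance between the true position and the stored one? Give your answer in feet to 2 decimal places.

0.02 feet

Rounding to 7 decimal places leaves each coordinate within ±5e-08° of the true value.
N–S: 5e-08° × 110574 m/° = 0.0055287 m.
East–west component at 54.56°: 5e-08° × 110574 × cos 54.56° ≈ 5e-08 × 64116.3 ≈ 0.00320582 m.
The two errors are perpendicular, so the maximum displacement is √(0.0055287² + 0.00320582²) ≈ 0.00639091 m.
In feet: 0.00639091 m ÷ 0.3048 ≈ 0.020968 ft.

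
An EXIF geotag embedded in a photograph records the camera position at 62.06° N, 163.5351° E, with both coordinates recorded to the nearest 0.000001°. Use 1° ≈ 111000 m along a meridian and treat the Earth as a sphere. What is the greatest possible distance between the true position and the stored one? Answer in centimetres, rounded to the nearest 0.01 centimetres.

Rounding to 6 decimal places leaves each coordinate within ±5e-07° of the true value.
N–S: 5e-07° × 111000 m/° = 0.0555 m.
East–west component at 62.06°: 5e-07° × 111000 × cos 62.06° ≈ 5e-07 × 52008.7 ≈ 0.0260043 m.
Worst case both components are at the extreme and orthogonal: √(0.0555² + 0.0260043²) ≈ 0.0612901 m.
That is 0.0612901 m = 6.129 cm.

6.13 centimetres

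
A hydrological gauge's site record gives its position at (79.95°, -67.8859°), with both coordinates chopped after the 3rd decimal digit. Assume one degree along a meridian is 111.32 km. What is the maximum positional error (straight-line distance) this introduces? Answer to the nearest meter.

113 meters

Truncating at 3 decimal places can drop up to a full unit in the last place, so each coordinate may be off by as much as 0.001°.
N–S: 0.001° × 111320 m/° = 111.32 m.
East–west component at 79.95°: 0.001° × 111320 × cos 79.95° ≈ 0.001 × 19426.2 ≈ 19.4262 m.
Worst case both components are at the extreme and orthogonal: √(111.32² + 19.4262²) ≈ 113.002 m.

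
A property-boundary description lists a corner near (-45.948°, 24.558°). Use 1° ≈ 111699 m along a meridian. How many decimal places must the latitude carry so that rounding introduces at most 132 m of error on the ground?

3 decimal places

One degree of latitude covers 111699 m.
N decimal places → at most half a unit in the last place, 0.5 × 10⁻ᴺ° = 111699/2 × 10⁻ᴺ m.
Setting 55849.5 × 10⁻ᴺ ≤ 132 gives 10ᴺ ≥ 423.1, i.e. N ≥ 2.63.
At 2 places the error can reach 558 m, but 3 places keeps it to 55.8 m.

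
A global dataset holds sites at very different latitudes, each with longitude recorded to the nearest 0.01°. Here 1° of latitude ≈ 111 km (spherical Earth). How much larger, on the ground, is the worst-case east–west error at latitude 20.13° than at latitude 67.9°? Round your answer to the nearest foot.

Rounding to 2 decimal places leaves the longitude within ±0.005° of the true value.
Error at 20.13° = 0.005° × 111000 × cos 20.13° ≈ 555 × 0.9389 = 521.1 m.
At 67.9°: 0.005° × 111000 × cos 67.9° = 0.005 × 111000 × 0.3762 ≈ 208.8 m.
So the lower-latitude error exceeds the higher by 521.1 − 208.8 = 312.29 m.
In feet: 312.293 m ÷ 0.3048 ≈ 1024.6 ft.

1025 feet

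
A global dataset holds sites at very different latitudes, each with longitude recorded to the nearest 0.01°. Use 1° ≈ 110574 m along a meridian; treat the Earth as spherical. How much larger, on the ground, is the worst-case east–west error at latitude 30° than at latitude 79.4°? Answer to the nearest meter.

Rounding to 2 decimal places leaves the longitude within ±0.005° of the true value.
Error at 30° = 0.005° × 110574 × cos 30° ≈ 552.87 × 0.8660 = 478.8 m.
Error at 79.4° = 0.005° × 110574 × cos 79.4° ≈ 552.87 × 0.1840 = 101.7 m.
So the lower-latitude error exceeds the higher by 478.8 − 101.7 = 377.1 m.

377 meters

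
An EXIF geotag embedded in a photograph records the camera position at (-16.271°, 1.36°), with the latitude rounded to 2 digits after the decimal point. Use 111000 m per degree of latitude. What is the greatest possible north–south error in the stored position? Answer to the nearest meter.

Rounding to 2 decimal places leaves the latitude within ±0.005° of the true value.
Along the meridian that is 0.005° × 111000 m/° = 555 m.

555 meters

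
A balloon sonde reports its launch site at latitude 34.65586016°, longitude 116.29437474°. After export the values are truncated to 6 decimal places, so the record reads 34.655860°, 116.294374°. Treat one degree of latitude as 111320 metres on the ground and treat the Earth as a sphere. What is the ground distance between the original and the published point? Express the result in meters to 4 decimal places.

0.0701 meters

Δlat = 34.65586016 − 34.655860 = +0.00000016°; Δlon = 116.29437474 − 116.294374 = +0.00000074°.
N–S: 0.00000016° × 111320 m/° = 0.0178112 m.
E–W at 34.6559°: 0.00000074° × 111320 × cos 34.6559° = 0.00000074 × 111320 × 0.8226 ≈ 0.0677617 m.
Distance: √(0.0178112² + 0.0677617²) ≈ 0.0700635 m.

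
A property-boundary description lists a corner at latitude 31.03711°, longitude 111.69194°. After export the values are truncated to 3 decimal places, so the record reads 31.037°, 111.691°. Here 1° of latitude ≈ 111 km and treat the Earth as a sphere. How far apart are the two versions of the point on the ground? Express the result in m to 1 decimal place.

Δlat = 31.03711 − 31.037 = +0.00011°; Δlon = 111.69194 − 111.691 = +0.00094°.
North–south shift: 0.00011 × 111000 = 12.21 m.
E–W at 31.037°: 0.00094° × 111000 × cos 31.037° = 0.00094 × 111000 × 0.8568 ≈ 89.4021 m.
Distance: √(12.21² + 89.4021²) ≈ 90.232 m.

90.2 m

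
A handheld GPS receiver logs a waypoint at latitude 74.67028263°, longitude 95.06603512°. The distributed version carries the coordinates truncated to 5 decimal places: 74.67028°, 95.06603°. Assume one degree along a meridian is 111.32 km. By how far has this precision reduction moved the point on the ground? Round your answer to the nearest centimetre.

Δlat = 74.67028263 − 74.67028 = +0.00000263°; Δlon = 95.06603512 − 95.06603 = +0.00000512°.
North–south shift: 0.00000263 × 111320 = 0.292772 m.
E–W at 74.6703°: 0.00000512° × 111320 × cos 74.6703° = 0.00000512 × 111320 × 0.2644 ≈ 0.150682 m.
Hypotenuse of the two orthogonal shifts: √(0.292772² + 0.150682²) = 0.329272 m.
That is 0.329272 m = 32.927 cm.

33 centimetres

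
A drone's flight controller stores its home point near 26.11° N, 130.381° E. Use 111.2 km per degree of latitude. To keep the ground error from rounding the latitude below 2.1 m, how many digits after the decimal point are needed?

5 decimal places

One degree of latitude covers 111200 m.
Rounding to N decimal places gives at most 0.5 × 10⁻ᴺ degrees of error, i.e. 0.5 × 10⁻ᴺ × 111200 m.
Need 0.5 × 111200 × 10⁻ᴺ ≤ 2.1 → 10⁻ᴺ ≤ 3.777e-05, so N ≥ 4.42.
At 4 places the error can reach 5.56 m, but 5 places keeps it to 0.556 m.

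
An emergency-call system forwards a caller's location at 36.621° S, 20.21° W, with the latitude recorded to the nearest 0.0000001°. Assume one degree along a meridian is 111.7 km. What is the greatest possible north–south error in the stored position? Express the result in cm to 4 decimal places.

0.5585 cm

Rounding to 7 decimal places leaves the latitude within ±5e-08° of the true value.
So the N–S error is at most 5e-08 × 111700 = 0.005585 m.
That is 0.005585 m = 0.5585 cm.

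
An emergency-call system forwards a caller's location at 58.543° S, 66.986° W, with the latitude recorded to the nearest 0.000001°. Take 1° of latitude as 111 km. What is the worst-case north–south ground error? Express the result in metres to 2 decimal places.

0.06 metres

Rounding to 6 decimal places leaves the latitude within ±5e-07° of the true value.
Along the meridian that is 5e-07° × 111000 m/° = 0.0555 m.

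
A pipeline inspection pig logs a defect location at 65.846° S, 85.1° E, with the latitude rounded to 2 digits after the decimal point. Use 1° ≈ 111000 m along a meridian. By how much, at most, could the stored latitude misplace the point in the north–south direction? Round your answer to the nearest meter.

Rounding to 2 decimal places leaves the latitude within ±0.005° of the true value.
So the N–S error is at most 0.005 × 111000 = 555 m.

555 meters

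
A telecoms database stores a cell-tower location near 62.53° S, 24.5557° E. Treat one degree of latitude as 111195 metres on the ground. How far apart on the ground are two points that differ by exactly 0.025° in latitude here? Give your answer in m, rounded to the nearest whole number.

2780 m

Along a meridian 0.025° is 0.025 × 111195 = 2779.88 m.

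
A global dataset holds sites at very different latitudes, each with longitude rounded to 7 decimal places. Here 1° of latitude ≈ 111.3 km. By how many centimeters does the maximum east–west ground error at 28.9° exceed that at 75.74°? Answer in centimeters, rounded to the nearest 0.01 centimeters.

Rounding to 7 decimal places leaves the longitude within ±5e-08° of the true value.
Error at 28.9° = 5e-08° × 111300 × cos 28.9° ≈ 0.005565 × 0.8755 = 0.004872 m.
At 75.74°: 5e-08° × 111300 × cos 75.74° = 5e-08 × 111300 × 0.2463 ≈ 0.0013708 m.
So the lower-latitude error exceeds the higher by 0.004872 − 0.0013708 = 0.0035012 m.
That is 0.00350118 m = 0.35012 cm.

0.35 centimeters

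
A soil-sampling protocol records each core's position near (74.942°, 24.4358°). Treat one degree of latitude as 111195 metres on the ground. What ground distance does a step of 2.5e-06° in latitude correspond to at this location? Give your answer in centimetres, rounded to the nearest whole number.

28 centimetres

Along a meridian 2.5e-06° is 2.5e-06 × 111195 = 0.277987 m.
That is 0.277987 m = 27.799 cm.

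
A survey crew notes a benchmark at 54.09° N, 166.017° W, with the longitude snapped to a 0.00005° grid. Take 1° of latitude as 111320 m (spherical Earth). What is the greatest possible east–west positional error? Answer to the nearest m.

With a 0.00005° grid the true value lies within half a step, ±0.00005°/2 = ±2.5e-05°, of the stored one.
Parallels shrink by cos φ, so at 54.09° a degree of longitude is 111320 × 0.5865 ≈ 65290.7 m.
East–west error: 2.5e-05° × 65290.7 m/° ≈ 1.63227 m.

2 m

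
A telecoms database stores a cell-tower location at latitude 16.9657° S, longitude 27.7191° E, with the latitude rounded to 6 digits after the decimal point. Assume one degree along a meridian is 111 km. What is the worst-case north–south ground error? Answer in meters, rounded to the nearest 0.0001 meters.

0.0555 meters

Rounding to 6 decimal places leaves the latitude within ±5e-07° of the true value.
Along the meridian that is 5e-07° × 111000 m/° = 0.0555 m.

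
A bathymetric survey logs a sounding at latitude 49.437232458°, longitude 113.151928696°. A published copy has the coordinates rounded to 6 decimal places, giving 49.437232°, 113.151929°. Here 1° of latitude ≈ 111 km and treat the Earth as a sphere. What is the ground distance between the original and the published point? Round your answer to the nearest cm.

6 cm

Δlat = 49.437232458 − 49.437232 = +0.000000458°; Δlon = 113.151928696 − 113.151929 = -0.000000304°.
North–south shift: 0.000000458 × 111000 = 0.050838 m.
East–west at this latitude: -0.000000304° × 111000 × cos 49.4372° ≈ -0.000000304 × 72181.2 = -0.0219431 m.
Hypotenuse of the two orthogonal shifts: √(0.050838² + 0.0219431²) = 0.0553715 m.
That is 0.0553715 m = 5.5371 cm.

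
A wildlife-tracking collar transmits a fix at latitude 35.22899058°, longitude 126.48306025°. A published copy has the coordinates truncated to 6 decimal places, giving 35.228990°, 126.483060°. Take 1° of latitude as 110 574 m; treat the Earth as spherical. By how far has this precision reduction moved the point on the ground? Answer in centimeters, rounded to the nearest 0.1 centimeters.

The latitude changed by +0.00000058° and the longitude by +0.00000025°.
N–S: 0.00000058° × 110574 m/° = 0.0641329 m.
E–W at 35.229°: 0.00000025° × 110574 × cos 35.229° = 0.00000025 × 110574 × 0.8169 ≈ 0.0225807 m.
Hypotenuse of the two orthogonal shifts: √(0.0641329² + 0.0225807²) = 0.067992 m.
That is 0.067992 m = 6.7992 cm.

6.8 centimeters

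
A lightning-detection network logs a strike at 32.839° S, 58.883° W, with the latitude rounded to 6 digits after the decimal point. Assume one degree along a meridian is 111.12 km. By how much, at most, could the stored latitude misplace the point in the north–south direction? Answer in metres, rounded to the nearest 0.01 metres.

Rounding to 6 decimal places leaves the latitude within ±5e-07° of the true value.
Along the meridian that is 5e-07° × 111120 m/° = 0.05556 m.

0.06 metres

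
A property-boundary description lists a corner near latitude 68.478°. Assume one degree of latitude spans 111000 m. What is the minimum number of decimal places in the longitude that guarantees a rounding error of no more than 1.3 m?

At 68.478° one degree of longitude covers 111000 × cos 68.478° ≈ 111000 × 0.3669 ≈ 40721.3 m.
With N decimal places the half-ulp bound is 0.5·10⁻ᴺ°, or 0.5·10⁻ᴺ × 40721.3 m on the ground.
Setting 20360.6 × 10⁻ᴺ ≤ 1.3 gives 10ᴺ ≥ 1.566e+04, i.e. N ≥ 4.19.
At 4 places the error can reach 2.04 m, but 5 places keeps it to 0.204 m.

5 decimal places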